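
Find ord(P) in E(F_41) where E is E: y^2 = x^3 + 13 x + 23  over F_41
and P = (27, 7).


Compute successive multiples of P until we hit O:
  1P = (27, 7)
  2P = (29, 36)
  3P = (21, 39)
  4P = (26, 15)
  5P = (11, 29)
  6P = (35, 4)
  7P = (40, 3)
  8P = (10, 13)
  ... (continuing to 25P)
  25P = O

ord(P) = 25


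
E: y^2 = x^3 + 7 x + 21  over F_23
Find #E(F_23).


For each x in F_23, count y with y^2 = x^3 + 7 x + 21 mod 23:
  x = 1: RHS = 6, y in [11, 12]  -> 2 point(s)
  x = 3: RHS = 0, y in [0]  -> 1 point(s)
  x = 6: RHS = 3, y in [7, 16]  -> 2 point(s)
  x = 9: RHS = 8, y in [10, 13]  -> 2 point(s)
  x = 11: RHS = 3, y in [7, 16]  -> 2 point(s)
  x = 12: RHS = 16, y in [4, 19]  -> 2 point(s)
  x = 13: RHS = 9, y in [3, 20]  -> 2 point(s)
  x = 17: RHS = 16, y in [4, 19]  -> 2 point(s)
  x = 22: RHS = 13, y in [6, 17]  -> 2 point(s)
Affine points: 17. Add the point at infinity: total = 18.

#E(F_23) = 18


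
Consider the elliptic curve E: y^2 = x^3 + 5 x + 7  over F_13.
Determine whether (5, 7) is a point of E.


Check whether y^2 = x^3 + 5 x + 7 (mod 13) for (x, y) = (5, 7).
LHS: y^2 = 7^2 mod 13 = 10
RHS: x^3 + 5 x + 7 = 5^3 + 5*5 + 7 mod 13 = 1
LHS != RHS

No, not on the curve


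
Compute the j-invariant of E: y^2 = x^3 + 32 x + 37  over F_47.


Delta = -16(4 a^3 + 27 b^2) mod 47 = 28
-1728 * (4 a)^3 = -1728 * (4*32)^3 mod 47 = 38
j = 38 * 28^(-1) mod 47 = 45

j = 45 (mod 47)


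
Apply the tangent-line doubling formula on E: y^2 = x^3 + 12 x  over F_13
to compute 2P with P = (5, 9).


Doubling: s = (3 x1^2 + a) / (2 y1)
s = (3*5^2 + 12) / (2*9) mod 13 = 7
x3 = s^2 - 2 x1 mod 13 = 7^2 - 2*5 = 0
y3 = s (x1 - x3) - y1 mod 13 = 7 * (5 - 0) - 9 = 0

2P = (0, 0)


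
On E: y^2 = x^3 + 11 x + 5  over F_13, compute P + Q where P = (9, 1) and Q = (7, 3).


P != Q, so use the chord formula.
s = (y2 - y1) / (x2 - x1) = (2) / (11) mod 13 = 12
x3 = s^2 - x1 - x2 mod 13 = 12^2 - 9 - 7 = 11
y3 = s (x1 - x3) - y1 mod 13 = 12 * (9 - 11) - 1 = 1

P + Q = (11, 1)


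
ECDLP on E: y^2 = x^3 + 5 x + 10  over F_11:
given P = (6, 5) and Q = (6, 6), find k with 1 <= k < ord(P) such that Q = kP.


Enumerate multiples of P until we hit Q = (6, 6):
  1P = (6, 5)
  2P = (8, 1)
  3P = (1, 7)
  4P = (9, 5)
  5P = (7, 6)
  6P = (10, 2)
  7P = (10, 9)
  8P = (7, 5)
  9P = (9, 6)
  10P = (1, 4)
  11P = (8, 10)
  12P = (6, 6)
Match found at i = 12.

k = 12


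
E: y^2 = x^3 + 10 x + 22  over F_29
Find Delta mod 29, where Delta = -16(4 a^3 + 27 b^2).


4 a^3 + 27 b^2 = 4*10^3 + 27*22^2 = 4000 + 13068 = 17068
Delta = -16 * (17068) = -273088
Delta mod 29 = 5

Delta = 5 (mod 29)


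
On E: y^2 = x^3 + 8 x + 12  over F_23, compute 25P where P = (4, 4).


k = 25 = 11001_2 (binary, LSB first: 10011)
Double-and-add from P = (4, 4):
  bit 0 = 1: acc = O + (4, 4) = (4, 4)
  bit 1 = 0: acc unchanged = (4, 4)
  bit 2 = 0: acc unchanged = (4, 4)
  bit 3 = 1: acc = (4, 4) + (14, 19) = (13, 17)
  bit 4 = 1: acc = (13, 17) + (8, 17) = (2, 6)

25P = (2, 6)


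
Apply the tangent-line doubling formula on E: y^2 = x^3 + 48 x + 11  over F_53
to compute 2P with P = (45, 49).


Doubling: s = (3 x1^2 + a) / (2 y1)
s = (3*45^2 + 48) / (2*49) mod 53 = 23
x3 = s^2 - 2 x1 mod 53 = 23^2 - 2*45 = 15
y3 = s (x1 - x3) - y1 mod 53 = 23 * (45 - 15) - 49 = 5

2P = (15, 5)


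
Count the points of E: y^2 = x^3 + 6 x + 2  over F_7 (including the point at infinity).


For each x in F_7, count y with y^2 = x^3 + 6 x + 2 mod 7:
  x = 0: RHS = 2, y in [3, 4]  -> 2 point(s)
  x = 1: RHS = 2, y in [3, 4]  -> 2 point(s)
  x = 2: RHS = 1, y in [1, 6]  -> 2 point(s)
  x = 6: RHS = 2, y in [3, 4]  -> 2 point(s)
Affine points: 8. Add the point at infinity: total = 9.

#E(F_7) = 9


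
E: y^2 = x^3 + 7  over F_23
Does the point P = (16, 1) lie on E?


Check whether y^2 = x^3 + 0 x + 7 (mod 23) for (x, y) = (16, 1).
LHS: y^2 = 1^2 mod 23 = 1
RHS: x^3 + 0 x + 7 = 16^3 + 0*16 + 7 mod 23 = 9
LHS != RHS

No, not on the curve


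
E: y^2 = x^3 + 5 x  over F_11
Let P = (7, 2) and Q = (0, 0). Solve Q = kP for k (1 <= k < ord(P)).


Enumerate multiples of P until we hit Q = (0, 0):
  1P = (7, 2)
  2P = (0, 0)
Match found at i = 2.

k = 2


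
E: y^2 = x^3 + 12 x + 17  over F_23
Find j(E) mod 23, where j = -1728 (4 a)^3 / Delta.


Delta = -16(4 a^3 + 27 b^2) mod 23 = 11
-1728 * (4 a)^3 = -1728 * (4*12)^3 mod 23 = 22
j = 22 * 11^(-1) mod 23 = 2

j = 2 (mod 23)


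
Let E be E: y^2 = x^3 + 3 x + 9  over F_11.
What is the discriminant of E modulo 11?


4 a^3 + 27 b^2 = 4*3^3 + 27*9^2 = 108 + 2187 = 2295
Delta = -16 * (2295) = -36720
Delta mod 11 = 9

Delta = 9 (mod 11)


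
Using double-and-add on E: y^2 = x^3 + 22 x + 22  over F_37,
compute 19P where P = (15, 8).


k = 19 = 10011_2 (binary, LSB first: 11001)
Double-and-add from P = (15, 8):
  bit 0 = 1: acc = O + (15, 8) = (15, 8)
  bit 1 = 1: acc = (15, 8) + (32, 3) = (34, 15)
  bit 2 = 0: acc unchanged = (34, 15)
  bit 3 = 0: acc unchanged = (34, 15)
  bit 4 = 1: acc = (34, 15) + (3, 35) = (7, 1)

19P = (7, 1)


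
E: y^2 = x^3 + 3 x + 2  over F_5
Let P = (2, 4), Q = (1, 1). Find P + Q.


P != Q, so use the chord formula.
s = (y2 - y1) / (x2 - x1) = (2) / (4) mod 5 = 3
x3 = s^2 - x1 - x2 mod 5 = 3^2 - 2 - 1 = 1
y3 = s (x1 - x3) - y1 mod 5 = 3 * (2 - 1) - 4 = 4

P + Q = (1, 4)


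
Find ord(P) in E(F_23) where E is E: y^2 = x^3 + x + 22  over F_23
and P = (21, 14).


Compute successive multiples of P until we hit O:
  1P = (21, 14)
  2P = (8, 6)
  3P = (2, 3)
  4P = (9, 22)
  5P = (19, 0)
  6P = (9, 1)
  7P = (2, 20)
  8P = (8, 17)
  ... (continuing to 10P)
  10P = O

ord(P) = 10


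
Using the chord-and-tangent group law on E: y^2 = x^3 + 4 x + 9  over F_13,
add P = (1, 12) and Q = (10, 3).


P != Q, so use the chord formula.
s = (y2 - y1) / (x2 - x1) = (4) / (9) mod 13 = 12
x3 = s^2 - x1 - x2 mod 13 = 12^2 - 1 - 10 = 3
y3 = s (x1 - x3) - y1 mod 13 = 12 * (1 - 3) - 12 = 3

P + Q = (3, 3)


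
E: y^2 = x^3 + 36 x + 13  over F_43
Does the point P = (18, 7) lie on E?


Check whether y^2 = x^3 + 36 x + 13 (mod 43) for (x, y) = (18, 7).
LHS: y^2 = 7^2 mod 43 = 6
RHS: x^3 + 36 x + 13 = 18^3 + 36*18 + 13 mod 43 = 0
LHS != RHS

No, not on the curve


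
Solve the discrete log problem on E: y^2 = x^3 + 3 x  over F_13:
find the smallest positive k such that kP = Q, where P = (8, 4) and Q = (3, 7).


Enumerate multiples of P until we hit Q = (3, 7):
  1P = (8, 4)
  2P = (10, 9)
  3P = (11, 8)
  4P = (3, 7)
Match found at i = 4.

k = 4


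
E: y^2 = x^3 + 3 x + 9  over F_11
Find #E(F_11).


For each x in F_11, count y with y^2 = x^3 + 3 x + 9 mod 11:
  x = 0: RHS = 9, y in [3, 8]  -> 2 point(s)
  x = 2: RHS = 1, y in [1, 10]  -> 2 point(s)
  x = 3: RHS = 1, y in [1, 10]  -> 2 point(s)
  x = 6: RHS = 1, y in [1, 10]  -> 2 point(s)
  x = 10: RHS = 5, y in [4, 7]  -> 2 point(s)
Affine points: 10. Add the point at infinity: total = 11.

#E(F_11) = 11


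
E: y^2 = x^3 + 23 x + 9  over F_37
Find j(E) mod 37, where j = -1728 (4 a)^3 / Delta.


Delta = -16(4 a^3 + 27 b^2) mod 37 = 24
-1728 * (4 a)^3 = -1728 * (4*23)^3 mod 37 = 31
j = 31 * 24^(-1) mod 37 = 9

j = 9 (mod 37)


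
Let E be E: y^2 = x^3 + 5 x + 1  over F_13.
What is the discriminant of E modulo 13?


4 a^3 + 27 b^2 = 4*5^3 + 27*1^2 = 500 + 27 = 527
Delta = -16 * (527) = -8432
Delta mod 13 = 5

Delta = 5 (mod 13)


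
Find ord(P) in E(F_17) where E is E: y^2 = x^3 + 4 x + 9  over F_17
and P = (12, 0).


Compute successive multiples of P until we hit O:
  1P = (12, 0)
  2P = O

ord(P) = 2


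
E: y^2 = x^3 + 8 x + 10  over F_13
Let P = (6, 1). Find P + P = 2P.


Doubling: s = (3 x1^2 + a) / (2 y1)
s = (3*6^2 + 8) / (2*1) mod 13 = 6
x3 = s^2 - 2 x1 mod 13 = 6^2 - 2*6 = 11
y3 = s (x1 - x3) - y1 mod 13 = 6 * (6 - 11) - 1 = 8

2P = (11, 8)


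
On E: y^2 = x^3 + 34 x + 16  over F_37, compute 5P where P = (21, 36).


k = 5 = 101_2 (binary, LSB first: 101)
Double-and-add from P = (21, 36):
  bit 0 = 1: acc = O + (21, 36) = (21, 36)
  bit 1 = 0: acc unchanged = (21, 36)
  bit 2 = 1: acc = (21, 36) + (15, 4) = (13, 19)

5P = (13, 19)


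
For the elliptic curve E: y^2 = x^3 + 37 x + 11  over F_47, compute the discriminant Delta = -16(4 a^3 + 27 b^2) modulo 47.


4 a^3 + 27 b^2 = 4*37^3 + 27*11^2 = 202612 + 3267 = 205879
Delta = -16 * (205879) = -3294064
Delta mod 47 = 25

Delta = 25 (mod 47)


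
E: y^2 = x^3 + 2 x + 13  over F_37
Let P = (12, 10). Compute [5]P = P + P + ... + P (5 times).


k = 5 = 101_2 (binary, LSB first: 101)
Double-and-add from P = (12, 10):
  bit 0 = 1: acc = O + (12, 10) = (12, 10)
  bit 1 = 0: acc unchanged = (12, 10)
  bit 2 = 1: acc = (12, 10) + (32, 27) = (31, 9)

5P = (31, 9)


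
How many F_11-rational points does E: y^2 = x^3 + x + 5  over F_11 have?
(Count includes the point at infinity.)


For each x in F_11, count y with y^2 = x^3 + 1 x + 5 mod 11:
  x = 0: RHS = 5, y in [4, 7]  -> 2 point(s)
  x = 2: RHS = 4, y in [2, 9]  -> 2 point(s)
  x = 5: RHS = 3, y in [5, 6]  -> 2 point(s)
  x = 7: RHS = 3, y in [5, 6]  -> 2 point(s)
  x = 10: RHS = 3, y in [5, 6]  -> 2 point(s)
Affine points: 10. Add the point at infinity: total = 11.

#E(F_11) = 11


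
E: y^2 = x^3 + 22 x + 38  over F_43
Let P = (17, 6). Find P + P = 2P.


Doubling: s = (3 x1^2 + a) / (2 y1)
s = (3*17^2 + 22) / (2*6) mod 43 = 6
x3 = s^2 - 2 x1 mod 43 = 6^2 - 2*17 = 2
y3 = s (x1 - x3) - y1 mod 43 = 6 * (17 - 2) - 6 = 41

2P = (2, 41)


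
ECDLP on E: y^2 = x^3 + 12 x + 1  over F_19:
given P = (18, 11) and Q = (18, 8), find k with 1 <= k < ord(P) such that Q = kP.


Enumerate multiples of P until we hit Q = (18, 8):
  1P = (18, 11)
  2P = (8, 1)
  3P = (13, 13)
  4P = (14, 14)
  5P = (3, 11)
  6P = (17, 8)
  7P = (12, 7)
  8P = (0, 1)
  9P = (6, 2)
  10P = (11, 18)
  11P = (10, 0)
  12P = (11, 1)
  13P = (6, 17)
  14P = (0, 18)
  15P = (12, 12)
  16P = (17, 11)
  17P = (3, 8)
  18P = (14, 5)
  19P = (13, 6)
  20P = (8, 18)
  21P = (18, 8)
Match found at i = 21.

k = 21


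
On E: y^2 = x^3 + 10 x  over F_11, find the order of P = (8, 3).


Compute successive multiples of P until we hit O:
  1P = (8, 3)
  2P = (4, 7)
  3P = (0, 0)
  4P = (4, 4)
  5P = (8, 8)
  6P = O

ord(P) = 6


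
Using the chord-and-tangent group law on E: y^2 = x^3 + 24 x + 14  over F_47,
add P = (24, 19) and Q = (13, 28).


P != Q, so use the chord formula.
s = (y2 - y1) / (x2 - x1) = (9) / (36) mod 47 = 12
x3 = s^2 - x1 - x2 mod 47 = 12^2 - 24 - 13 = 13
y3 = s (x1 - x3) - y1 mod 47 = 12 * (24 - 13) - 19 = 19

P + Q = (13, 19)


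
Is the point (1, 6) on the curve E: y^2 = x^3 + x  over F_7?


Check whether y^2 = x^3 + 1 x + 0 (mod 7) for (x, y) = (1, 6).
LHS: y^2 = 6^2 mod 7 = 1
RHS: x^3 + 1 x + 0 = 1^3 + 1*1 + 0 mod 7 = 2
LHS != RHS

No, not on the curve


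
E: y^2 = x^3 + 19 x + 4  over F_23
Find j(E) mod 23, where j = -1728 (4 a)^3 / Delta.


Delta = -16(4 a^3 + 27 b^2) mod 23 = 13
-1728 * (4 a)^3 = -1728 * (4*19)^3 mod 23 = 6
j = 6 * 13^(-1) mod 23 = 4

j = 4 (mod 23)


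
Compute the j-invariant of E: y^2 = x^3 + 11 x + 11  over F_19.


Delta = -16(4 a^3 + 27 b^2) mod 19 = 9
-1728 * (4 a)^3 = -1728 * (4*11)^3 mod 19 = 7
j = 7 * 9^(-1) mod 19 = 5

j = 5 (mod 19)


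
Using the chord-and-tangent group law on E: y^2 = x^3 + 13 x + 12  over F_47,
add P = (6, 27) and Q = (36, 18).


P != Q, so use the chord formula.
s = (y2 - y1) / (x2 - x1) = (38) / (30) mod 47 = 42
x3 = s^2 - x1 - x2 mod 47 = 42^2 - 6 - 36 = 30
y3 = s (x1 - x3) - y1 mod 47 = 42 * (6 - 30) - 27 = 46

P + Q = (30, 46)


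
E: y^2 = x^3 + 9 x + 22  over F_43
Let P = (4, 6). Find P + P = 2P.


Doubling: s = (3 x1^2 + a) / (2 y1)
s = (3*4^2 + 9) / (2*6) mod 43 = 37
x3 = s^2 - 2 x1 mod 43 = 37^2 - 2*4 = 28
y3 = s (x1 - x3) - y1 mod 43 = 37 * (4 - 28) - 6 = 9

2P = (28, 9)


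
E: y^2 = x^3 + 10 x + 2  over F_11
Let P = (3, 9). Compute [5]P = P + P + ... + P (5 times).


k = 5 = 101_2 (binary, LSB first: 101)
Double-and-add from P = (3, 9):
  bit 0 = 1: acc = O + (3, 9) = (3, 9)
  bit 1 = 0: acc unchanged = (3, 9)
  bit 2 = 1: acc = (3, 9) + (8, 0) = (5, 10)

5P = (5, 10)


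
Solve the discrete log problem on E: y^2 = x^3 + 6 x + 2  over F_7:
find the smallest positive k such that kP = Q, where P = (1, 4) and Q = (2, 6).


Enumerate multiples of P until we hit Q = (2, 6):
  1P = (1, 4)
  2P = (2, 1)
  3P = (6, 4)
  4P = (0, 3)
  5P = (0, 4)
  6P = (6, 3)
  7P = (2, 6)
Match found at i = 7.

k = 7


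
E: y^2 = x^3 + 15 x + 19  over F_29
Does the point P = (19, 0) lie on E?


Check whether y^2 = x^3 + 15 x + 19 (mod 29) for (x, y) = (19, 0).
LHS: y^2 = 0^2 mod 29 = 0
RHS: x^3 + 15 x + 19 = 19^3 + 15*19 + 19 mod 29 = 0
LHS = RHS

Yes, on the curve


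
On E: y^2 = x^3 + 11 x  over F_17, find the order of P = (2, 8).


Compute successive multiples of P until we hit O:
  1P = (2, 8)
  2P = (15, 2)
  3P = (15, 15)
  4P = (2, 9)
  5P = O

ord(P) = 5


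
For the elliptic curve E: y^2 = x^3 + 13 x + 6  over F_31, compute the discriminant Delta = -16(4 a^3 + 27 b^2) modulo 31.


4 a^3 + 27 b^2 = 4*13^3 + 27*6^2 = 8788 + 972 = 9760
Delta = -16 * (9760) = -156160
Delta mod 31 = 18

Delta = 18 (mod 31)


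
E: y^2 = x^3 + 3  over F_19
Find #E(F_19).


For each x in F_19, count y with y^2 = x^3 + 0 x + 3 mod 19:
  x = 1: RHS = 4, y in [2, 17]  -> 2 point(s)
  x = 2: RHS = 11, y in [7, 12]  -> 2 point(s)
  x = 3: RHS = 11, y in [7, 12]  -> 2 point(s)
  x = 7: RHS = 4, y in [2, 17]  -> 2 point(s)
  x = 11: RHS = 4, y in [2, 17]  -> 2 point(s)
  x = 14: RHS = 11, y in [7, 12]  -> 2 point(s)
Affine points: 12. Add the point at infinity: total = 13.

#E(F_19) = 13


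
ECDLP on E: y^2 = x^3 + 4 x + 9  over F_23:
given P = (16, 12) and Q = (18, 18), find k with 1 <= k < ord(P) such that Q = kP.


Enumerate multiples of P until we hit Q = (18, 18):
  1P = (16, 12)
  2P = (22, 2)
  3P = (21, 4)
  4P = (18, 5)
  5P = (7, 14)
  6P = (8, 22)
  7P = (2, 5)
  8P = (11, 2)
  9P = (0, 20)
  10P = (13, 21)
  11P = (3, 18)
  12P = (20, 4)
  13P = (14, 7)
  14P = (5, 4)
  15P = (5, 19)
  16P = (14, 16)
  17P = (20, 19)
  18P = (3, 5)
  19P = (13, 2)
  20P = (0, 3)
  21P = (11, 21)
  22P = (2, 18)
  23P = (8, 1)
  24P = (7, 9)
  25P = (18, 18)
Match found at i = 25.

k = 25


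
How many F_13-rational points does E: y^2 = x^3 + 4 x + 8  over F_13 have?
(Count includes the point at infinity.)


For each x in F_13, count y with y^2 = x^3 + 4 x + 8 mod 13:
  x = 1: RHS = 0, y in [0]  -> 1 point(s)
  x = 4: RHS = 10, y in [6, 7]  -> 2 point(s)
  x = 5: RHS = 10, y in [6, 7]  -> 2 point(s)
  x = 6: RHS = 1, y in [1, 12]  -> 2 point(s)
  x = 12: RHS = 3, y in [4, 9]  -> 2 point(s)
Affine points: 9. Add the point at infinity: total = 10.

#E(F_13) = 10


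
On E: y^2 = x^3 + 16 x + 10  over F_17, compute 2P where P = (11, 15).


Doubling: s = (3 x1^2 + a) / (2 y1)
s = (3*11^2 + 16) / (2*15) mod 17 = 3
x3 = s^2 - 2 x1 mod 17 = 3^2 - 2*11 = 4
y3 = s (x1 - x3) - y1 mod 17 = 3 * (11 - 4) - 15 = 6

2P = (4, 6)


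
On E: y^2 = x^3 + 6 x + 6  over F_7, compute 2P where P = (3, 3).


k = 2 = 10_2 (binary, LSB first: 01)
Double-and-add from P = (3, 3):
  bit 0 = 0: acc unchanged = O
  bit 1 = 1: acc = O + (5, 0) = (5, 0)

2P = (5, 0)


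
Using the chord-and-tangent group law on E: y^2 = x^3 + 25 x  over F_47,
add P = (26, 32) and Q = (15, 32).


P != Q, so use the chord formula.
s = (y2 - y1) / (x2 - x1) = (0) / (36) mod 47 = 0
x3 = s^2 - x1 - x2 mod 47 = 0^2 - 26 - 15 = 6
y3 = s (x1 - x3) - y1 mod 47 = 0 * (26 - 6) - 32 = 15

P + Q = (6, 15)


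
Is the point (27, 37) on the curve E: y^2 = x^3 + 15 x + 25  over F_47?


Check whether y^2 = x^3 + 15 x + 25 (mod 47) for (x, y) = (27, 37).
LHS: y^2 = 37^2 mod 47 = 6
RHS: x^3 + 15 x + 25 = 27^3 + 15*27 + 25 mod 47 = 44
LHS != RHS

No, not on the curve


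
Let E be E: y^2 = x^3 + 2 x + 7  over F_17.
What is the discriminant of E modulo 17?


4 a^3 + 27 b^2 = 4*2^3 + 27*7^2 = 32 + 1323 = 1355
Delta = -16 * (1355) = -21680
Delta mod 17 = 12

Delta = 12 (mod 17)


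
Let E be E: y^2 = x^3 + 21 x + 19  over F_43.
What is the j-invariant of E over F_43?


Delta = -16(4 a^3 + 27 b^2) mod 43 = 17
-1728 * (4 a)^3 = -1728 * (4*21)^3 mod 43 = 21
j = 21 * 17^(-1) mod 43 = 24

j = 24 (mod 43)


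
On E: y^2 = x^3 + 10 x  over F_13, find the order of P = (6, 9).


Compute successive multiples of P until we hit O:
  1P = (6, 9)
  2P = (0, 0)
  3P = (6, 4)
  4P = O

ord(P) = 4


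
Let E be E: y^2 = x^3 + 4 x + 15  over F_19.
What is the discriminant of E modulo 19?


4 a^3 + 27 b^2 = 4*4^3 + 27*15^2 = 256 + 6075 = 6331
Delta = -16 * (6331) = -101296
Delta mod 19 = 12

Delta = 12 (mod 19)


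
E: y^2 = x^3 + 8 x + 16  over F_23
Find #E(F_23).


For each x in F_23, count y with y^2 = x^3 + 8 x + 16 mod 23:
  x = 0: RHS = 16, y in [4, 19]  -> 2 point(s)
  x = 1: RHS = 2, y in [5, 18]  -> 2 point(s)
  x = 6: RHS = 4, y in [2, 21]  -> 2 point(s)
  x = 7: RHS = 1, y in [1, 22]  -> 2 point(s)
  x = 9: RHS = 12, y in [9, 14]  -> 2 point(s)
  x = 11: RHS = 9, y in [3, 20]  -> 2 point(s)
  x = 12: RHS = 0, y in [0]  -> 1 point(s)
  x = 16: RHS = 8, y in [10, 13]  -> 2 point(s)
  x = 18: RHS = 12, y in [9, 14]  -> 2 point(s)
  x = 19: RHS = 12, y in [9, 14]  -> 2 point(s)
Affine points: 19. Add the point at infinity: total = 20.

#E(F_23) = 20


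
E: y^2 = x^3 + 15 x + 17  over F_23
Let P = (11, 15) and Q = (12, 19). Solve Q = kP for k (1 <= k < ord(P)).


Enumerate multiples of P until we hit Q = (12, 19):
  1P = (11, 15)
  2P = (19, 13)
  3P = (6, 1)
  4P = (12, 19)
Match found at i = 4.

k = 4


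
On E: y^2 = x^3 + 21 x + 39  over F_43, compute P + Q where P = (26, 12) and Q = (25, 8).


P != Q, so use the chord formula.
s = (y2 - y1) / (x2 - x1) = (39) / (42) mod 43 = 4
x3 = s^2 - x1 - x2 mod 43 = 4^2 - 26 - 25 = 8
y3 = s (x1 - x3) - y1 mod 43 = 4 * (26 - 8) - 12 = 17

P + Q = (8, 17)


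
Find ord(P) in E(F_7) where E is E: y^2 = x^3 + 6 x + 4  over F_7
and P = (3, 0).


Compute successive multiples of P until we hit O:
  1P = (3, 0)
  2P = O

ord(P) = 2


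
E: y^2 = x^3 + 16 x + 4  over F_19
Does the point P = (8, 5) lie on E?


Check whether y^2 = x^3 + 16 x + 4 (mod 19) for (x, y) = (8, 5).
LHS: y^2 = 5^2 mod 19 = 6
RHS: x^3 + 16 x + 4 = 8^3 + 16*8 + 4 mod 19 = 17
LHS != RHS

No, not on the curve


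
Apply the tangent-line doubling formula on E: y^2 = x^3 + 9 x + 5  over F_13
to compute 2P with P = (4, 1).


Doubling: s = (3 x1^2 + a) / (2 y1)
s = (3*4^2 + 9) / (2*1) mod 13 = 9
x3 = s^2 - 2 x1 mod 13 = 9^2 - 2*4 = 8
y3 = s (x1 - x3) - y1 mod 13 = 9 * (4 - 8) - 1 = 2

2P = (8, 2)


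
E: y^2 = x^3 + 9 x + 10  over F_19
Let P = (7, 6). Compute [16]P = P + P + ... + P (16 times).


k = 16 = 10000_2 (binary, LSB first: 00001)
Double-and-add from P = (7, 6):
  bit 0 = 0: acc unchanged = O
  bit 1 = 0: acc unchanged = O
  bit 2 = 0: acc unchanged = O
  bit 3 = 0: acc unchanged = O
  bit 4 = 1: acc = O + (8, 9) = (8, 9)

16P = (8, 9)


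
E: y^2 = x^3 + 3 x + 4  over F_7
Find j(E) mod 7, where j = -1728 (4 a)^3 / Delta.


Delta = -16(4 a^3 + 27 b^2) mod 7 = 5
-1728 * (4 a)^3 = -1728 * (4*3)^3 mod 7 = 6
j = 6 * 5^(-1) mod 7 = 4

j = 4 (mod 7)


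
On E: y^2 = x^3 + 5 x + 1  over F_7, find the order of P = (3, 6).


Compute successive multiples of P until we hit O:
  1P = (3, 6)
  2P = (5, 5)
  3P = (1, 0)
  4P = (5, 2)
  5P = (3, 1)
  6P = O

ord(P) = 6


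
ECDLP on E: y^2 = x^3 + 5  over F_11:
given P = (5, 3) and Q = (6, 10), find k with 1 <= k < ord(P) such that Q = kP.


Enumerate multiples of P until we hit Q = (6, 10):
  1P = (5, 3)
  2P = (6, 1)
  3P = (4, 6)
  4P = (0, 4)
  5P = (10, 9)
  6P = (8, 0)
  7P = (10, 2)
  8P = (0, 7)
  9P = (4, 5)
  10P = (6, 10)
Match found at i = 10.

k = 10


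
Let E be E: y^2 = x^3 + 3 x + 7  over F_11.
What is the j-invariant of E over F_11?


Delta = -16(4 a^3 + 27 b^2) mod 11 = 6
-1728 * (4 a)^3 = -1728 * (4*3)^3 mod 11 = 10
j = 10 * 6^(-1) mod 11 = 9

j = 9 (mod 11)


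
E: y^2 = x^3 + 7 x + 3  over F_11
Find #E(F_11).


For each x in F_11, count y with y^2 = x^3 + 7 x + 3 mod 11:
  x = 0: RHS = 3, y in [5, 6]  -> 2 point(s)
  x = 1: RHS = 0, y in [0]  -> 1 point(s)
  x = 2: RHS = 3, y in [5, 6]  -> 2 point(s)
  x = 5: RHS = 9, y in [3, 8]  -> 2 point(s)
  x = 9: RHS = 3, y in [5, 6]  -> 2 point(s)
Affine points: 9. Add the point at infinity: total = 10.

#E(F_11) = 10


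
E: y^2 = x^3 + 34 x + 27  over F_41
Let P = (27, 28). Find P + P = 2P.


Doubling: s = (3 x1^2 + a) / (2 y1)
s = (3*27^2 + 34) / (2*28) mod 41 = 36
x3 = s^2 - 2 x1 mod 41 = 36^2 - 2*27 = 12
y3 = s (x1 - x3) - y1 mod 41 = 36 * (27 - 12) - 28 = 20

2P = (12, 20)


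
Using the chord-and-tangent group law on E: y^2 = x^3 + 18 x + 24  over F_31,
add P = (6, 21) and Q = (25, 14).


P != Q, so use the chord formula.
s = (y2 - y1) / (x2 - x1) = (24) / (19) mod 31 = 29
x3 = s^2 - x1 - x2 mod 31 = 29^2 - 6 - 25 = 4
y3 = s (x1 - x3) - y1 mod 31 = 29 * (6 - 4) - 21 = 6

P + Q = (4, 6)


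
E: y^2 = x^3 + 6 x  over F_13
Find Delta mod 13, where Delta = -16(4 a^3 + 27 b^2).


4 a^3 + 27 b^2 = 4*6^3 + 27*0^2 = 864 + 0 = 864
Delta = -16 * (864) = -13824
Delta mod 13 = 8

Delta = 8 (mod 13)


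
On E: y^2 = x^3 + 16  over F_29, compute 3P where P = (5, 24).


k = 3 = 11_2 (binary, LSB first: 11)
Double-and-add from P = (5, 24):
  bit 0 = 1: acc = O + (5, 24) = (5, 24)
  bit 1 = 1: acc = (5, 24) + (10, 28) = (10, 1)

3P = (10, 1)


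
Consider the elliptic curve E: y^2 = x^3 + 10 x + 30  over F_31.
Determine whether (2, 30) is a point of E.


Check whether y^2 = x^3 + 10 x + 30 (mod 31) for (x, y) = (2, 30).
LHS: y^2 = 30^2 mod 31 = 1
RHS: x^3 + 10 x + 30 = 2^3 + 10*2 + 30 mod 31 = 27
LHS != RHS

No, not on the curve


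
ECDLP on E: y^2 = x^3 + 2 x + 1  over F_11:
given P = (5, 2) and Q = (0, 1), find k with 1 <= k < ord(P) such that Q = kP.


Enumerate multiples of P until we hit Q = (0, 1):
  1P = (5, 2)
  2P = (1, 9)
  3P = (6, 8)
  4P = (3, 10)
  5P = (8, 10)
  6P = (10, 3)
  7P = (0, 10)
  8P = (9, 0)
  9P = (0, 1)
Match found at i = 9.

k = 9


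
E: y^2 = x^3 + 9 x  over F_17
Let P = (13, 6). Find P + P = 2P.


Doubling: s = (3 x1^2 + a) / (2 y1)
s = (3*13^2 + 9) / (2*6) mod 17 = 9
x3 = s^2 - 2 x1 mod 17 = 9^2 - 2*13 = 4
y3 = s (x1 - x3) - y1 mod 17 = 9 * (13 - 4) - 6 = 7

2P = (4, 7)


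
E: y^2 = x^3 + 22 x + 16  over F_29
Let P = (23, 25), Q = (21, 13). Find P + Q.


P != Q, so use the chord formula.
s = (y2 - y1) / (x2 - x1) = (17) / (27) mod 29 = 6
x3 = s^2 - x1 - x2 mod 29 = 6^2 - 23 - 21 = 21
y3 = s (x1 - x3) - y1 mod 29 = 6 * (23 - 21) - 25 = 16

P + Q = (21, 16)


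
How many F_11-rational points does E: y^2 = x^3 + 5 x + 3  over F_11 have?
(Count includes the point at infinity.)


For each x in F_11, count y with y^2 = x^3 + 5 x + 3 mod 11:
  x = 0: RHS = 3, y in [5, 6]  -> 2 point(s)
  x = 1: RHS = 9, y in [3, 8]  -> 2 point(s)
  x = 3: RHS = 1, y in [1, 10]  -> 2 point(s)
  x = 8: RHS = 5, y in [4, 7]  -> 2 point(s)
Affine points: 8. Add the point at infinity: total = 9.

#E(F_11) = 9


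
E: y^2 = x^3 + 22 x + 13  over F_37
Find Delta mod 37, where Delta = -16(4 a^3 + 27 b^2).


4 a^3 + 27 b^2 = 4*22^3 + 27*13^2 = 42592 + 4563 = 47155
Delta = -16 * (47155) = -754480
Delta mod 37 = 24

Delta = 24 (mod 37)


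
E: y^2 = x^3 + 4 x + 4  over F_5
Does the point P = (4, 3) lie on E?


Check whether y^2 = x^3 + 4 x + 4 (mod 5) for (x, y) = (4, 3).
LHS: y^2 = 3^2 mod 5 = 4
RHS: x^3 + 4 x + 4 = 4^3 + 4*4 + 4 mod 5 = 4
LHS = RHS

Yes, on the curve


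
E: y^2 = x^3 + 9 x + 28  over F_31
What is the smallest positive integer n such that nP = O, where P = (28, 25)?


Compute successive multiples of P until we hit O:
  1P = (28, 25)
  2P = (15, 29)
  3P = (29, 23)
  4P = (9, 30)
  5P = (3, 19)
  6P = (1, 10)
  7P = (18, 15)
  8P = (17, 17)
  ... (continuing to 36P)
  36P = O

ord(P) = 36


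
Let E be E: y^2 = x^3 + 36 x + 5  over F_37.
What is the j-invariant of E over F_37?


Delta = -16(4 a^3 + 27 b^2) mod 37 = 31
-1728 * (4 a)^3 = -1728 * (4*36)^3 mod 37 = 36
j = 36 * 31^(-1) mod 37 = 31

j = 31 (mod 37)


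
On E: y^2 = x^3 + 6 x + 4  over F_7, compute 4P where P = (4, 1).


k = 4 = 100_2 (binary, LSB first: 001)
Double-and-add from P = (4, 1):
  bit 0 = 0: acc unchanged = O
  bit 1 = 0: acc unchanged = O
  bit 2 = 1: acc = O + (4, 6) = (4, 6)

4P = (4, 6)


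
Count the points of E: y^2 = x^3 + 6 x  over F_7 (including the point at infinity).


For each x in F_7, count y with y^2 = x^3 + 6 x + 0 mod 7:
  x = 0: RHS = 0, y in [0]  -> 1 point(s)
  x = 1: RHS = 0, y in [0]  -> 1 point(s)
  x = 4: RHS = 4, y in [2, 5]  -> 2 point(s)
  x = 5: RHS = 1, y in [1, 6]  -> 2 point(s)
  x = 6: RHS = 0, y in [0]  -> 1 point(s)
Affine points: 7. Add the point at infinity: total = 8.

#E(F_7) = 8


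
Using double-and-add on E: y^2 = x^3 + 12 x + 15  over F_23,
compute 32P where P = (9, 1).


k = 32 = 100000_2 (binary, LSB first: 000001)
Double-and-add from P = (9, 1):
  bit 0 = 0: acc unchanged = O
  bit 1 = 0: acc unchanged = O
  bit 2 = 0: acc unchanged = O
  bit 3 = 0: acc unchanged = O
  bit 4 = 0: acc unchanged = O
  bit 5 = 1: acc = O + (9, 22) = (9, 22)

32P = (9, 22)


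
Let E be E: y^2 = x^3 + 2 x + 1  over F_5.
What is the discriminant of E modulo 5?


4 a^3 + 27 b^2 = 4*2^3 + 27*1^2 = 32 + 27 = 59
Delta = -16 * (59) = -944
Delta mod 5 = 1

Delta = 1 (mod 5)


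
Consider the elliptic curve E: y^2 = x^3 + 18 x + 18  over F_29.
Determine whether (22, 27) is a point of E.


Check whether y^2 = x^3 + 18 x + 18 (mod 29) for (x, y) = (22, 27).
LHS: y^2 = 27^2 mod 29 = 4
RHS: x^3 + 18 x + 18 = 22^3 + 18*22 + 18 mod 29 = 13
LHS != RHS

No, not on the curve


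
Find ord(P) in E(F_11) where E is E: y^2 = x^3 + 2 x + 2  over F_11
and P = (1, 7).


Compute successive multiples of P until we hit O:
  1P = (1, 7)
  2P = (2, 6)
  3P = (9, 1)
  4P = (5, 7)
  5P = (5, 4)
  6P = (9, 10)
  7P = (2, 5)
  8P = (1, 4)
  ... (continuing to 9P)
  9P = O

ord(P) = 9


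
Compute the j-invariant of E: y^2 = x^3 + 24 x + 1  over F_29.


Delta = -16(4 a^3 + 27 b^2) mod 29 = 28
-1728 * (4 a)^3 = -1728 * (4*24)^3 mod 29 = 19
j = 19 * 28^(-1) mod 29 = 10

j = 10 (mod 29)


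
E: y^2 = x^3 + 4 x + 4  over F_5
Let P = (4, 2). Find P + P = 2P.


Doubling: s = (3 x1^2 + a) / (2 y1)
s = (3*4^2 + 4) / (2*2) mod 5 = 3
x3 = s^2 - 2 x1 mod 5 = 3^2 - 2*4 = 1
y3 = s (x1 - x3) - y1 mod 5 = 3 * (4 - 1) - 2 = 2

2P = (1, 2)


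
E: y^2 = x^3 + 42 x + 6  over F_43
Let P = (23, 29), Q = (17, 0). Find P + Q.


P != Q, so use the chord formula.
s = (y2 - y1) / (x2 - x1) = (14) / (37) mod 43 = 12
x3 = s^2 - x1 - x2 mod 43 = 12^2 - 23 - 17 = 18
y3 = s (x1 - x3) - y1 mod 43 = 12 * (23 - 18) - 29 = 31

P + Q = (18, 31)


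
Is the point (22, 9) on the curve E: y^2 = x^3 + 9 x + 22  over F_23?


Check whether y^2 = x^3 + 9 x + 22 (mod 23) for (x, y) = (22, 9).
LHS: y^2 = 9^2 mod 23 = 12
RHS: x^3 + 9 x + 22 = 22^3 + 9*22 + 22 mod 23 = 12
LHS = RHS

Yes, on the curve


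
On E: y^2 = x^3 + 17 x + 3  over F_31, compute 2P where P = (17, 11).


Doubling: s = (3 x1^2 + a) / (2 y1)
s = (3*17^2 + 17) / (2*11) mod 31 = 12
x3 = s^2 - 2 x1 mod 31 = 12^2 - 2*17 = 17
y3 = s (x1 - x3) - y1 mod 31 = 12 * (17 - 17) - 11 = 20

2P = (17, 20)


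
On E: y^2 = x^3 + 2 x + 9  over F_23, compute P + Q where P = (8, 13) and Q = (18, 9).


P != Q, so use the chord formula.
s = (y2 - y1) / (x2 - x1) = (19) / (10) mod 23 = 18
x3 = s^2 - x1 - x2 mod 23 = 18^2 - 8 - 18 = 22
y3 = s (x1 - x3) - y1 mod 23 = 18 * (8 - 22) - 13 = 11

P + Q = (22, 11)


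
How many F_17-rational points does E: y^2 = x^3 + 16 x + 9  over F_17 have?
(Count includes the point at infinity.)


For each x in F_17, count y with y^2 = x^3 + 16 x + 9 mod 17:
  x = 0: RHS = 9, y in [3, 14]  -> 2 point(s)
  x = 1: RHS = 9, y in [3, 14]  -> 2 point(s)
  x = 2: RHS = 15, y in [7, 10]  -> 2 point(s)
  x = 3: RHS = 16, y in [4, 13]  -> 2 point(s)
  x = 4: RHS = 1, y in [1, 16]  -> 2 point(s)
  x = 6: RHS = 15, y in [7, 10]  -> 2 point(s)
  x = 9: RHS = 15, y in [7, 10]  -> 2 point(s)
  x = 10: RHS = 13, y in [8, 9]  -> 2 point(s)
  x = 12: RHS = 8, y in [5, 12]  -> 2 point(s)
  x = 13: RHS = 0, y in [0]  -> 1 point(s)
  x = 14: RHS = 2, y in [6, 11]  -> 2 point(s)
  x = 16: RHS = 9, y in [3, 14]  -> 2 point(s)
Affine points: 23. Add the point at infinity: total = 24.

#E(F_17) = 24


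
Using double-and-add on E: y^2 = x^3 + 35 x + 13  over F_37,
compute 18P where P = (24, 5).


k = 18 = 10010_2 (binary, LSB first: 01001)
Double-and-add from P = (24, 5):
  bit 0 = 0: acc unchanged = O
  bit 1 = 1: acc = O + (14, 19) = (14, 19)
  bit 2 = 0: acc unchanged = (14, 19)
  bit 3 = 0: acc unchanged = (14, 19)
  bit 4 = 1: acc = (14, 19) + (7, 34) = (7, 3)

18P = (7, 3)


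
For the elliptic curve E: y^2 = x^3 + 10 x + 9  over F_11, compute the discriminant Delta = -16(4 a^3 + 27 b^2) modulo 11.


4 a^3 + 27 b^2 = 4*10^3 + 27*9^2 = 4000 + 2187 = 6187
Delta = -16 * (6187) = -98992
Delta mod 11 = 8

Delta = 8 (mod 11)


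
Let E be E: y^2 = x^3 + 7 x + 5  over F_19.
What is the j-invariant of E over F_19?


Delta = -16(4 a^3 + 27 b^2) mod 19 = 4
-1728 * (4 a)^3 = -1728 * (4*7)^3 mod 19 = 7
j = 7 * 4^(-1) mod 19 = 16

j = 16 (mod 19)


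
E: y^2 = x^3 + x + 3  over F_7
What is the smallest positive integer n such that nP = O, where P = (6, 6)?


Compute successive multiples of P until we hit O:
  1P = (6, 6)
  2P = (6, 1)
  3P = O

ord(P) = 3


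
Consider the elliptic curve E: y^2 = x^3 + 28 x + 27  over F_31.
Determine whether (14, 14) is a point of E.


Check whether y^2 = x^3 + 28 x + 27 (mod 31) for (x, y) = (14, 14).
LHS: y^2 = 14^2 mod 31 = 10
RHS: x^3 + 28 x + 27 = 14^3 + 28*14 + 27 mod 31 = 1
LHS != RHS

No, not on the curve


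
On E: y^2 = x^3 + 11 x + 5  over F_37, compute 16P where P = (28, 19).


k = 16 = 10000_2 (binary, LSB first: 00001)
Double-and-add from P = (28, 19):
  bit 0 = 0: acc unchanged = O
  bit 1 = 0: acc unchanged = O
  bit 2 = 0: acc unchanged = O
  bit 3 = 0: acc unchanged = O
  bit 4 = 1: acc = O + (5, 0) = (5, 0)

16P = (5, 0)


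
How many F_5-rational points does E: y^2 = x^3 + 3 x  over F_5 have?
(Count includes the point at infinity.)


For each x in F_5, count y with y^2 = x^3 + 3 x + 0 mod 5:
  x = 0: RHS = 0, y in [0]  -> 1 point(s)
  x = 1: RHS = 4, y in [2, 3]  -> 2 point(s)
  x = 2: RHS = 4, y in [2, 3]  -> 2 point(s)
  x = 3: RHS = 1, y in [1, 4]  -> 2 point(s)
  x = 4: RHS = 1, y in [1, 4]  -> 2 point(s)
Affine points: 9. Add the point at infinity: total = 10.

#E(F_5) = 10


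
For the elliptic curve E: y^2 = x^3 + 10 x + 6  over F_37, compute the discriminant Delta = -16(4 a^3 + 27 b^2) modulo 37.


4 a^3 + 27 b^2 = 4*10^3 + 27*6^2 = 4000 + 972 = 4972
Delta = -16 * (4972) = -79552
Delta mod 37 = 35

Delta = 35 (mod 37)


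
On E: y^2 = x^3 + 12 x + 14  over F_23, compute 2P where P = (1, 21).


Doubling: s = (3 x1^2 + a) / (2 y1)
s = (3*1^2 + 12) / (2*21) mod 23 = 2
x3 = s^2 - 2 x1 mod 23 = 2^2 - 2*1 = 2
y3 = s (x1 - x3) - y1 mod 23 = 2 * (1 - 2) - 21 = 0

2P = (2, 0)


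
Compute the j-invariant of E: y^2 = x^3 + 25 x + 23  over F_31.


Delta = -16(4 a^3 + 27 b^2) mod 31 = 2
-1728 * (4 a)^3 = -1728 * (4*25)^3 mod 31 = 16
j = 16 * 2^(-1) mod 31 = 8

j = 8 (mod 31)


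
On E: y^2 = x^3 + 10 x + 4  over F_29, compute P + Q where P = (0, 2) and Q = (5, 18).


P != Q, so use the chord formula.
s = (y2 - y1) / (x2 - x1) = (16) / (5) mod 29 = 9
x3 = s^2 - x1 - x2 mod 29 = 9^2 - 0 - 5 = 18
y3 = s (x1 - x3) - y1 mod 29 = 9 * (0 - 18) - 2 = 10

P + Q = (18, 10)


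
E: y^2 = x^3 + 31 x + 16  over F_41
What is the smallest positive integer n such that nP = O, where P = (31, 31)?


Compute successive multiples of P until we hit O:
  1P = (31, 31)
  2P = (15, 24)
  3P = (4, 9)
  4P = (16, 4)
  5P = (12, 36)
  6P = (0, 4)
  7P = (30, 36)
  8P = (5, 3)
  ... (continuing to 47P)
  47P = O

ord(P) = 47


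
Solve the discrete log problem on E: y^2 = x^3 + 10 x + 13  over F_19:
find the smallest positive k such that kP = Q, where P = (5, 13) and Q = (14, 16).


Enumerate multiples of P until we hit Q = (14, 16):
  1P = (5, 13)
  2P = (6, 2)
  3P = (15, 2)
  4P = (8, 15)
  5P = (17, 17)
  6P = (14, 3)
  7P = (1, 10)
  8P = (10, 7)
  9P = (10, 12)
  10P = (1, 9)
  11P = (14, 16)
Match found at i = 11.

k = 11


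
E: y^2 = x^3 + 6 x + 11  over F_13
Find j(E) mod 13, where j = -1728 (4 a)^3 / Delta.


Delta = -16(4 a^3 + 27 b^2) mod 13 = 9
-1728 * (4 a)^3 = -1728 * (4*6)^3 mod 13 = 5
j = 5 * 9^(-1) mod 13 = 2

j = 2 (mod 13)


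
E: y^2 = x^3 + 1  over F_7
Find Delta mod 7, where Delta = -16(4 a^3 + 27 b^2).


4 a^3 + 27 b^2 = 4*0^3 + 27*1^2 = 0 + 27 = 27
Delta = -16 * (27) = -432
Delta mod 7 = 2

Delta = 2 (mod 7)


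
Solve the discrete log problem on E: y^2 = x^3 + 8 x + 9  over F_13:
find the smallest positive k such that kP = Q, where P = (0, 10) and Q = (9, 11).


Enumerate multiples of P until we hit Q = (9, 11):
  1P = (0, 10)
  2P = (9, 2)
  3P = (8, 0)
  4P = (9, 11)
Match found at i = 4.

k = 4


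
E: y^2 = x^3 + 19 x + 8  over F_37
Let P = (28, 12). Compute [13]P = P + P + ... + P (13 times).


k = 13 = 1101_2 (binary, LSB first: 1011)
Double-and-add from P = (28, 12):
  bit 0 = 1: acc = O + (28, 12) = (28, 12)
  bit 1 = 0: acc unchanged = (28, 12)
  bit 2 = 1: acc = (28, 12) + (7, 15) = (36, 5)
  bit 3 = 1: acc = (36, 5) + (13, 11) = (35, 6)

13P = (35, 6)


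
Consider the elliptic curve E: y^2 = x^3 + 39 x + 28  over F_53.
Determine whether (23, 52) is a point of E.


Check whether y^2 = x^3 + 39 x + 28 (mod 53) for (x, y) = (23, 52).
LHS: y^2 = 52^2 mod 53 = 1
RHS: x^3 + 39 x + 28 = 23^3 + 39*23 + 28 mod 53 = 1
LHS = RHS

Yes, on the curve


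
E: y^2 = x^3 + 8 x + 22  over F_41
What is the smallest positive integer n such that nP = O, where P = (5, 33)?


Compute successive multiples of P until we hit O:
  1P = (5, 33)
  2P = (27, 35)
  3P = (29, 17)
  4P = (12, 40)
  5P = (25, 29)
  6P = (34, 22)
  7P = (39, 11)
  8P = (37, 7)
  ... (continuing to 52P)
  52P = O

ord(P) = 52


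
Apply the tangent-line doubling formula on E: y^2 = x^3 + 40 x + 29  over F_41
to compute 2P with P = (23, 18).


Doubling: s = (3 x1^2 + a) / (2 y1)
s = (3*23^2 + 40) / (2*18) mod 41 = 19
x3 = s^2 - 2 x1 mod 41 = 19^2 - 2*23 = 28
y3 = s (x1 - x3) - y1 mod 41 = 19 * (23 - 28) - 18 = 10

2P = (28, 10)


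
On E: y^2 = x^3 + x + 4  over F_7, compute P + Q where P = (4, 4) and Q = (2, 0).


P != Q, so use the chord formula.
s = (y2 - y1) / (x2 - x1) = (3) / (5) mod 7 = 2
x3 = s^2 - x1 - x2 mod 7 = 2^2 - 4 - 2 = 5
y3 = s (x1 - x3) - y1 mod 7 = 2 * (4 - 5) - 4 = 1

P + Q = (5, 1)


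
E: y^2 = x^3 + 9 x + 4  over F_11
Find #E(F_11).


For each x in F_11, count y with y^2 = x^3 + 9 x + 4 mod 11:
  x = 0: RHS = 4, y in [2, 9]  -> 2 point(s)
  x = 1: RHS = 3, y in [5, 6]  -> 2 point(s)
  x = 3: RHS = 3, y in [5, 6]  -> 2 point(s)
  x = 4: RHS = 5, y in [4, 7]  -> 2 point(s)
  x = 5: RHS = 9, y in [3, 8]  -> 2 point(s)
  x = 7: RHS = 3, y in [5, 6]  -> 2 point(s)
  x = 8: RHS = 5, y in [4, 7]  -> 2 point(s)
  x = 9: RHS = 0, y in [0]  -> 1 point(s)
  x = 10: RHS = 5, y in [4, 7]  -> 2 point(s)
Affine points: 17. Add the point at infinity: total = 18.

#E(F_11) = 18


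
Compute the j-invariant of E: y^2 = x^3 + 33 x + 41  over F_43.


Delta = -16(4 a^3 + 27 b^2) mod 43 = 8
-1728 * (4 a)^3 = -1728 * (4*33)^3 mod 43 = 42
j = 42 * 8^(-1) mod 43 = 16

j = 16 (mod 43)


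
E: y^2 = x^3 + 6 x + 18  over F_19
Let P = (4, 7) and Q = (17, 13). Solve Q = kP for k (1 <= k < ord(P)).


Enumerate multiples of P until we hit Q = (17, 13):
  1P = (4, 7)
  2P = (3, 5)
  3P = (16, 7)
  4P = (18, 12)
  5P = (17, 6)
  6P = (7, 2)
  7P = (15, 5)
  8P = (6, 2)
  9P = (1, 14)
  10P = (11, 3)
  11P = (2, 0)
  12P = (11, 16)
  13P = (1, 5)
  14P = (6, 17)
  15P = (15, 14)
  16P = (7, 17)
  17P = (17, 13)
Match found at i = 17.

k = 17


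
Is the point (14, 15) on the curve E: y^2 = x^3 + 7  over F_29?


Check whether y^2 = x^3 + 0 x + 7 (mod 29) for (x, y) = (14, 15).
LHS: y^2 = 15^2 mod 29 = 22
RHS: x^3 + 0 x + 7 = 14^3 + 0*14 + 7 mod 29 = 25
LHS != RHS

No, not on the curve


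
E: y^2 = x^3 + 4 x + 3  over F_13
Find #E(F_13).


For each x in F_13, count y with y^2 = x^3 + 4 x + 3 mod 13:
  x = 0: RHS = 3, y in [4, 9]  -> 2 point(s)
  x = 3: RHS = 3, y in [4, 9]  -> 2 point(s)
  x = 6: RHS = 9, y in [3, 10]  -> 2 point(s)
  x = 7: RHS = 10, y in [6, 7]  -> 2 point(s)
  x = 8: RHS = 1, y in [1, 12]  -> 2 point(s)
  x = 9: RHS = 1, y in [1, 12]  -> 2 point(s)
  x = 10: RHS = 3, y in [4, 9]  -> 2 point(s)
  x = 11: RHS = 0, y in [0]  -> 1 point(s)
Affine points: 15. Add the point at infinity: total = 16.

#E(F_13) = 16


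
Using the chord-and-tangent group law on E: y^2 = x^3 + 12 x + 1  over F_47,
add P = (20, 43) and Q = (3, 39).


P != Q, so use the chord formula.
s = (y2 - y1) / (x2 - x1) = (43) / (30) mod 47 = 3
x3 = s^2 - x1 - x2 mod 47 = 3^2 - 20 - 3 = 33
y3 = s (x1 - x3) - y1 mod 47 = 3 * (20 - 33) - 43 = 12

P + Q = (33, 12)


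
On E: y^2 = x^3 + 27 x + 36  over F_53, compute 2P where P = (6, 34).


Doubling: s = (3 x1^2 + a) / (2 y1)
s = (3*6^2 + 27) / (2*34) mod 53 = 9
x3 = s^2 - 2 x1 mod 53 = 9^2 - 2*6 = 16
y3 = s (x1 - x3) - y1 mod 53 = 9 * (6 - 16) - 34 = 35

2P = (16, 35)


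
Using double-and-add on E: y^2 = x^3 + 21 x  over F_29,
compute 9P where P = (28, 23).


k = 9 = 1001_2 (binary, LSB first: 1001)
Double-and-add from P = (28, 23):
  bit 0 = 1: acc = O + (28, 23) = (28, 23)
  bit 1 = 0: acc unchanged = (28, 23)
  bit 2 = 0: acc unchanged = (28, 23)
  bit 3 = 1: acc = (28, 23) + (1, 15) = (16, 16)

9P = (16, 16)


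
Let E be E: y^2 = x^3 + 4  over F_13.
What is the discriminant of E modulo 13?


4 a^3 + 27 b^2 = 4*0^3 + 27*4^2 = 0 + 432 = 432
Delta = -16 * (432) = -6912
Delta mod 13 = 4

Delta = 4 (mod 13)


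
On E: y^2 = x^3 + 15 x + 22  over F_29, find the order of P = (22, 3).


Compute successive multiples of P until we hit O:
  1P = (22, 3)
  2P = (18, 18)
  3P = (23, 8)
  4P = (9, 4)
  5P = (21, 17)
  6P = (8, 4)
  7P = (3, 6)
  8P = (27, 10)
  ... (continuing to 39P)
  39P = O

ord(P) = 39


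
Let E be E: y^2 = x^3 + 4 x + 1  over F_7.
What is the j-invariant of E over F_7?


Delta = -16(4 a^3 + 27 b^2) mod 7 = 1
-1728 * (4 a)^3 = -1728 * (4*4)^3 mod 7 = 1
j = 1 * 1^(-1) mod 7 = 1

j = 1 (mod 7)


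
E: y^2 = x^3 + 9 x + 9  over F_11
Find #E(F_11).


For each x in F_11, count y with y^2 = x^3 + 9 x + 9 mod 11:
  x = 0: RHS = 9, y in [3, 8]  -> 2 point(s)
  x = 5: RHS = 3, y in [5, 6]  -> 2 point(s)
  x = 6: RHS = 4, y in [2, 9]  -> 2 point(s)
  x = 9: RHS = 5, y in [4, 7]  -> 2 point(s)
Affine points: 8. Add the point at infinity: total = 9.

#E(F_11) = 9


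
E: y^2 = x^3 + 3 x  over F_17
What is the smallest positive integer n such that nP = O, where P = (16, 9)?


Compute successive multiples of P until we hit O:
  1P = (16, 9)
  2P = (4, 12)
  3P = (13, 3)
  4P = (9, 5)
  5P = (1, 2)
  6P = (8, 14)
  7P = (8, 3)
  8P = (1, 15)
  ... (continuing to 13P)
  13P = O

ord(P) = 13


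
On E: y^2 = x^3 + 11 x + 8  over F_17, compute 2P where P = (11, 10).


Doubling: s = (3 x1^2 + a) / (2 y1)
s = (3*11^2 + 11) / (2*10) mod 17 = 0
x3 = s^2 - 2 x1 mod 17 = 0^2 - 2*11 = 12
y3 = s (x1 - x3) - y1 mod 17 = 0 * (11 - 12) - 10 = 7

2P = (12, 7)


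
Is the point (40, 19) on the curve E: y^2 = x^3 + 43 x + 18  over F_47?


Check whether y^2 = x^3 + 43 x + 18 (mod 47) for (x, y) = (40, 19).
LHS: y^2 = 19^2 mod 47 = 32
RHS: x^3 + 43 x + 18 = 40^3 + 43*40 + 18 mod 47 = 32
LHS = RHS

Yes, on the curve


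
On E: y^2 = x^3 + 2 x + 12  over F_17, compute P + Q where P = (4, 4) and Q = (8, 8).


P != Q, so use the chord formula.
s = (y2 - y1) / (x2 - x1) = (4) / (4) mod 17 = 1
x3 = s^2 - x1 - x2 mod 17 = 1^2 - 4 - 8 = 6
y3 = s (x1 - x3) - y1 mod 17 = 1 * (4 - 6) - 4 = 11

P + Q = (6, 11)
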